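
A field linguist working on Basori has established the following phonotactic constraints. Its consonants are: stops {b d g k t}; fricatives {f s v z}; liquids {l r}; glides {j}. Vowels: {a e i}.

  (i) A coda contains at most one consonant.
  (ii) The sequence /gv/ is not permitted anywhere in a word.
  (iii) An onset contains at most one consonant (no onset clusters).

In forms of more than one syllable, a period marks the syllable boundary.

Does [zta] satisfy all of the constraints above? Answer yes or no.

no

[zta] — violates constraint (iii): syllable 1 onset /zt/ has 2 consonants (> 1) → not permitted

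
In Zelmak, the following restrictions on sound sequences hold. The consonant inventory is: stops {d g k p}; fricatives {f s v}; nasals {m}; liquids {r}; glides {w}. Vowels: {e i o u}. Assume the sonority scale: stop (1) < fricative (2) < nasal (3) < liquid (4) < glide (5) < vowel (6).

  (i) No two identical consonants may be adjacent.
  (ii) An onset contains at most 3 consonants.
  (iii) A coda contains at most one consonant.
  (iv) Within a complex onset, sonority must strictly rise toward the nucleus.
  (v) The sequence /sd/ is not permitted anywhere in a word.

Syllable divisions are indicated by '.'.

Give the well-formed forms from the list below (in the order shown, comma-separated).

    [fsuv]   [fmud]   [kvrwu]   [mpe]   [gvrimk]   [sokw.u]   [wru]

[fsuv] — violates constraint (iv): syllable 1 onset /fs/: /f/ (fricative, 2) → /s/ (fricative, 2) does not rise → ill-formed
[fmud] — σ1 onset /fm/ (2→3 rises), coda /d/ ok → well-formed
[kvrwu] — violates constraint (ii): syllable 1 onset /kvrw/ has 4 consonants (> 3) → ill-formed
[mpe] — violates constraint (iv): syllable 1 onset /mp/: /m/ (nasal, 3) → /p/ (stop, 1) does not rise → ill-formed
[gvrimk] — violates constraint (iii): syllable 1 coda /mk/ has 2 consonants (> 1) → ill-formed
[sokw.u] — violates constraint (iii): syllable 1 coda /kw/ has 2 consonants (> 1) → ill-formed
[wru] — violates constraint (iv): syllable 1 onset /wr/: /w/ (glide, 5) → /r/ (liquid, 4) does not rise → ill-formed

[fmud]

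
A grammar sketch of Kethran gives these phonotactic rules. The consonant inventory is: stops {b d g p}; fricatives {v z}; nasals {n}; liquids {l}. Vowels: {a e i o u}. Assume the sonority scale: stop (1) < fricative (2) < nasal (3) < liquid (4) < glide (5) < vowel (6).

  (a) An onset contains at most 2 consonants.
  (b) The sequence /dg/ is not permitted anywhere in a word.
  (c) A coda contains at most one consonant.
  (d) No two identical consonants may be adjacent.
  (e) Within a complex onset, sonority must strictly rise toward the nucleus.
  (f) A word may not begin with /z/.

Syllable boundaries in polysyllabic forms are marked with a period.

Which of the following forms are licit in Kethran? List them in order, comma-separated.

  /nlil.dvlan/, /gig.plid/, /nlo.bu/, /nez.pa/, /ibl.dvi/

/nlil.dvlan/ — violates constraint (a): syllable 2 onset /dvl/ has 3 consonants (> 2) → illicit
/gig.plid/ — σ1 onset /g/, coda /g/ ok; σ2 onset /pl/ (1→4 rises), coda /d/ ok → licit
/nlo.bu/ — σ1 onset /nl/ (3→4 rises), coda /∅/ ok; σ2 onset /b/, coda /∅/ ok → licit
/nez.pa/ — σ1 onset /n/, coda /z/ ok; σ2 onset /p/, coda /∅/ ok → licit
/ibl.dvi/ — violates constraint (c): syllable 1 coda /bl/ has 2 consonants (> 1) → illicit

/gig.plid/, /nlo.bu/, /nez.pa/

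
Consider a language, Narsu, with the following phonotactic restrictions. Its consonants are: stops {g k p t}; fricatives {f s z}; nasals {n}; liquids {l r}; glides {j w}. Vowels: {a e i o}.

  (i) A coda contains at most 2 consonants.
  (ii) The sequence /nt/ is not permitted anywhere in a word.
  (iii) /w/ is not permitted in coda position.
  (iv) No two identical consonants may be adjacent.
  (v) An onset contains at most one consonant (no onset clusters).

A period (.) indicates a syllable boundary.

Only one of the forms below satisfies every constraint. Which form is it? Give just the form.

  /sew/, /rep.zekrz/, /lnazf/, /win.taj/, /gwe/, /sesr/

/sew/ — violates constraint (iii): syllable 1 coda contains /w/ → not permitted
/rep.zekrz/ — violates constraint (i): syllable 2 coda /krz/ has 3 consonants (> 2) → not permitted
/lnazf/ — violates constraint (v): syllable 1 onset /ln/ has 2 consonants (> 1) → not permitted
/win.taj/ — violates constraint (ii): contains banned sequence /nt/ → not permitted
/gwe/ — violates constraint (v): syllable 1 onset /gw/ has 2 consonants (> 1) → not permitted
/sesr/ — σ1 onset /s/, coda /sr/ (2C) ok → permitted

/sesr/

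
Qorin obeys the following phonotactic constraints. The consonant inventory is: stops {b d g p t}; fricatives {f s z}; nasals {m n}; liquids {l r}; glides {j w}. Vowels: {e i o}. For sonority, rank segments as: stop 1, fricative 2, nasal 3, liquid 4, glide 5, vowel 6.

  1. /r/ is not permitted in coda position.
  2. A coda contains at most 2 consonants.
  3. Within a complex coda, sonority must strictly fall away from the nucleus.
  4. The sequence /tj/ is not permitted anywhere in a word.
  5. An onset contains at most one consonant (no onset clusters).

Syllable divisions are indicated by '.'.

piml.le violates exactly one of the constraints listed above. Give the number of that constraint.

piml.le: syllable 1 coda /ml/: /m/ (nasal, 3) → /l/ (liquid, 4) does not fall.
This is a violation of constraint 3: "Within a complex coda, sonority must strictly fall away from the nucleus."
The remaining constraints (1, 2, 4, 5) are satisfied.

3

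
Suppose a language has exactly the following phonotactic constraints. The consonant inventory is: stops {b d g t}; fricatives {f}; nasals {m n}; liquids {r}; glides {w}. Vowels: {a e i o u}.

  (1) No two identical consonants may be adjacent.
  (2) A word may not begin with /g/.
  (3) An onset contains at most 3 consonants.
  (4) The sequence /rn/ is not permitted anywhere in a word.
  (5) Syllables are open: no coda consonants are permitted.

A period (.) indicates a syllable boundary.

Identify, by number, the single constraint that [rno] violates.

[rno]: contains banned sequence /rn/.
This is a violation of constraint 4: "The sequence /rn/ is not permitted anywhere in a word."
The remaining constraints (1, 2, 3, 5) are satisfied.

4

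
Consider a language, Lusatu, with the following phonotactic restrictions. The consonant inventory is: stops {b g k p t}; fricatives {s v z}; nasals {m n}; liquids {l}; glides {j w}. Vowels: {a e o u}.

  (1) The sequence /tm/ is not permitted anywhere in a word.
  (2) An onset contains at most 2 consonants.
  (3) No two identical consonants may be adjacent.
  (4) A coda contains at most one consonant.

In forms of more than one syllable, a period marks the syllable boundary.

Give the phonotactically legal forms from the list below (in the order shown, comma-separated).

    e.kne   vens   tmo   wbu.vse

e.kne, wbu.vse

e.kne — σ1 onset /∅/, coda /∅/ ok; σ2 onset /kn/ (2C), coda /∅/ ok → phonotactically legal
vens — violates constraint 4: syllable 1 coda /ns/ has 2 consonants (> 1) → phonotactically illegal
tmo — violates constraint 1: contains banned sequence /tm/ → phonotactically illegal
wbu.vse — σ1 onset /wb/ (2C), coda /∅/ ok; σ2 onset /vs/ (2C), coda /∅/ ok → phonotactically legal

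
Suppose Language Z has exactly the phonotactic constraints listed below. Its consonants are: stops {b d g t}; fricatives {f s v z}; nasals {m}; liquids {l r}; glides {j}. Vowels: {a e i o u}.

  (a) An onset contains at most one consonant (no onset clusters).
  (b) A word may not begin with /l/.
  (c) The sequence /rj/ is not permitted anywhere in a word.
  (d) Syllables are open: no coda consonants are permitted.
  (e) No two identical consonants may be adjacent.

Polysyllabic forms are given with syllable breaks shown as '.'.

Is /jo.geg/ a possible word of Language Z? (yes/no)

no

/jo.geg/ — violates constraint (d): syllable 2 coda /g/ has 1 consonant (> 0) → phonotactically illegal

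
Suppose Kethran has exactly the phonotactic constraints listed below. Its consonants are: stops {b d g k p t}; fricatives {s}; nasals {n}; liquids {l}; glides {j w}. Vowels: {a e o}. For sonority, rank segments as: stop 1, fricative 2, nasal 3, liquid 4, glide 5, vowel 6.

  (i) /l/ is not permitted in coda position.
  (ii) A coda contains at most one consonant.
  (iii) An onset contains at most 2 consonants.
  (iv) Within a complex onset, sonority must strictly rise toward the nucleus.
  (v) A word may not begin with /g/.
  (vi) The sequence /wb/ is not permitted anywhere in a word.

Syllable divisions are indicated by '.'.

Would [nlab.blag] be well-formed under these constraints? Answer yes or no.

[nlab.blag] — σ1 onset /nl/ (3→4 rises), coda /b/ ok; σ2 onset /bl/ (1→4 rises), coda /g/ ok → well-formed

yes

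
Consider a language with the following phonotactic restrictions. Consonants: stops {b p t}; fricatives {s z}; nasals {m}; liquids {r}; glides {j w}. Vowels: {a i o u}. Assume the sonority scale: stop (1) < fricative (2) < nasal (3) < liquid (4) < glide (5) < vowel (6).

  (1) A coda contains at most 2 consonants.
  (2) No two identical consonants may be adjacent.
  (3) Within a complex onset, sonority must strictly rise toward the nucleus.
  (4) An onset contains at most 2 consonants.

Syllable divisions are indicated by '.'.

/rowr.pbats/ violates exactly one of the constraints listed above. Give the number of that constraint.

/rowr.pbats/: syllable 2 onset /pb/: /p/ (stop, 1) → /b/ (stop, 1) does not rise.
This is a violation of constraint 3: "Within a complex onset, sonority must strictly rise toward the nucleus."
The remaining constraints (1, 2, 4) are satisfied.

3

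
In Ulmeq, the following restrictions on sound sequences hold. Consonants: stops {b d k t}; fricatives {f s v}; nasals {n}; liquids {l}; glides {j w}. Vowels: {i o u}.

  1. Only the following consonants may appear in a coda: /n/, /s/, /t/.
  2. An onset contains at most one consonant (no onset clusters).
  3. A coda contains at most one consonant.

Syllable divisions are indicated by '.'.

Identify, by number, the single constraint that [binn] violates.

3

[binn]: syllable 1 coda /nn/ has 2 consonants (> 1).
This is a violation of constraint 3: "A coda contains at most one consonant."
The remaining constraints (1, 2) are satisfied.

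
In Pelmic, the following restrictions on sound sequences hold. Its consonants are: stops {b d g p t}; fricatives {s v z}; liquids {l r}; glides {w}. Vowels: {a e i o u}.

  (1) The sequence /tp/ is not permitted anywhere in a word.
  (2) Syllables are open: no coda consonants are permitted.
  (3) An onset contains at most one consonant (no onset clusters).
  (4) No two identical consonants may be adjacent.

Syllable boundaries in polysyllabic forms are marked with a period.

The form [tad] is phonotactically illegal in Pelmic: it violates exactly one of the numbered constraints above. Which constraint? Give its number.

[tad]: syllable 1 coda /d/ has 1 consonant (> 0).
This is a violation of constraint 2: "Syllables are open: no coda consonants are permitted."
The remaining constraints (1, 3, 4) are satisfied.

2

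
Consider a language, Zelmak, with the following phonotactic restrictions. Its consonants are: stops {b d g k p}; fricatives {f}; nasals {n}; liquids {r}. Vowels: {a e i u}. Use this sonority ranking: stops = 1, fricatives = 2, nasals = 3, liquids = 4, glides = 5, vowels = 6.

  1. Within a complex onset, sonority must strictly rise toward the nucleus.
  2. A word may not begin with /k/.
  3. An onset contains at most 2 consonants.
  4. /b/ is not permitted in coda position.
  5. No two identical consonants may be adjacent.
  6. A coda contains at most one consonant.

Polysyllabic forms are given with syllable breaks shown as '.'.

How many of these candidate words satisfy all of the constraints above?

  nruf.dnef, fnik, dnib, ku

2

nruf.dnef — σ1 onset /nr/ (3→4 rises), coda /f/ ok; σ2 onset /dn/ (1→3 rises), coda /f/ ok → licit
fnik — σ1 onset /fn/ (2→3 rises), coda /k/ ok → licit
dnib — violates constraint 4: syllable 1 coda contains /b/ → illicit
ku — violates constraint 2: word begins with /k/ → illicit
Licit: nruf.dnef, fnik → 2.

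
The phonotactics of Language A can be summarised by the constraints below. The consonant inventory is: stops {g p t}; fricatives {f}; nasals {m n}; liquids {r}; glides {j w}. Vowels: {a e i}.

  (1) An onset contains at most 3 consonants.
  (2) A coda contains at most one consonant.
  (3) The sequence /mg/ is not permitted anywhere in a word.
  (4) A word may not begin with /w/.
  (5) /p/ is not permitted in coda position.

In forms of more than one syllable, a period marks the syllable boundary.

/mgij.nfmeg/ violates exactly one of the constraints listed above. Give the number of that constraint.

3

/mgij.nfmeg/: contains banned sequence /mg/.
This is a violation of constraint 3: "The sequence /mg/ is not permitted anywhere in a word."
The remaining constraints (1, 2, 4, 5) are satisfied.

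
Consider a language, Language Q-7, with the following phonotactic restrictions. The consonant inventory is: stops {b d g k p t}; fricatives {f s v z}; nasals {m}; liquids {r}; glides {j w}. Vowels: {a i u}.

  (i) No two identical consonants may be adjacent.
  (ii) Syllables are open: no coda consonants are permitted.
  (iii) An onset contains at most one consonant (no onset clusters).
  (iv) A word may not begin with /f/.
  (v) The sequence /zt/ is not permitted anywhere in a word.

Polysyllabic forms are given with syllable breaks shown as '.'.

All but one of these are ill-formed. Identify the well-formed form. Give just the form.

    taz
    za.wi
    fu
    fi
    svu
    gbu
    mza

za.wi

taz — violates constraint (ii): syllable 1 coda /z/ has 1 consonant (> 0) → ill-formed
za.wi — σ1 onset /z/, coda /∅/ ok; σ2 onset /w/, coda /∅/ ok → well-formed
fu — violates constraint (iv): word begins with /f/ → ill-formed
fi — violates constraint (iv): word begins with /f/ → ill-formed
svu — violates constraint (iii): syllable 1 onset /sv/ has 2 consonants (> 1) → ill-formed
gbu — violates constraint (iii): syllable 1 onset /gb/ has 2 consonants (> 1) → ill-formed
mza — violates constraint (iii): syllable 1 onset /mz/ has 2 consonants (> 1) → ill-formed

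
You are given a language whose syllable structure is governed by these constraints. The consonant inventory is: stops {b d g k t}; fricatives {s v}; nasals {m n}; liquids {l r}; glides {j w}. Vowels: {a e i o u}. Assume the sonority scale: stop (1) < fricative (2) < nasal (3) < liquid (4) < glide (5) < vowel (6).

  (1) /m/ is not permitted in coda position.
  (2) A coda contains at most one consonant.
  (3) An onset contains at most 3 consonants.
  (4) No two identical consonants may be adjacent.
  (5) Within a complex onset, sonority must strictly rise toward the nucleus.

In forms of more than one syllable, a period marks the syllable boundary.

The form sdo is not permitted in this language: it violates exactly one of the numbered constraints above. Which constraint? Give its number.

5

sdo: syllable 1 onset /sd/: /s/ (fricative, 2) → /d/ (stop, 1) does not rise.
This is a violation of constraint 5: "Within a complex onset, sonority must strictly rise toward the nucleus."
The remaining constraints (1, 2, 3, 4) are satisfied.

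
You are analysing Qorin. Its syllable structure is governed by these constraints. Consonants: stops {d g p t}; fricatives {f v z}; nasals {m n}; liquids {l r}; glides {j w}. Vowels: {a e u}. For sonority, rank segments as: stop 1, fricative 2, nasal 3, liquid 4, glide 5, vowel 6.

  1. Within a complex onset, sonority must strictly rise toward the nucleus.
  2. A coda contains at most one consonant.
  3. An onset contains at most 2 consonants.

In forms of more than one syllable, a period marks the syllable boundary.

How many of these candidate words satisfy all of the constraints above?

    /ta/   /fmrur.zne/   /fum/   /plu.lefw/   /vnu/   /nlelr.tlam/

/ta/ — σ1 onset /t/, coda /∅/ ok → phonotactically legal
/fmrur.zne/ — violates constraint 3: syllable 1 onset /fmr/ has 3 consonants (> 2) → phonotactically illegal
/fum/ — σ1 onset /f/, coda /m/ ok → phonotactically legal
/plu.lefw/ — violates constraint 2: syllable 2 coda /fw/ has 2 consonants (> 1) → phonotactically illegal
/vnu/ — σ1 onset /vn/ (2→3 rises), coda /∅/ ok → phonotactically legal
/nlelr.tlam/ — violates constraint 2: syllable 1 coda /lr/ has 2 consonants (> 1) → phonotactically illegal
Phonotactically legal: /ta/, /fum/, /vnu/ → 3.

3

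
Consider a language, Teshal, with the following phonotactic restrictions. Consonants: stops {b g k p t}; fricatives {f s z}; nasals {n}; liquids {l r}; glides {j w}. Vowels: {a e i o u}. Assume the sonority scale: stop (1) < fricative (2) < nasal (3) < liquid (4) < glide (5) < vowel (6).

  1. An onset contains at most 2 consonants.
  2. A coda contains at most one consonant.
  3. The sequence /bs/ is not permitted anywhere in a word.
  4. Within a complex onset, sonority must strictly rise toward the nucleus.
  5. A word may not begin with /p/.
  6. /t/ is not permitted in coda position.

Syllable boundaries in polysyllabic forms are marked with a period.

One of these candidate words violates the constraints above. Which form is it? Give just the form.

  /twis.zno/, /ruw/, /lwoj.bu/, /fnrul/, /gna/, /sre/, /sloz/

/fnrul/

/twis.zno/ — σ1 onset /tw/ (1→5 rises), coda /s/ ok; σ2 onset /zn/ (2→3 rises), coda /∅/ ok → licit
/ruw/ — σ1 onset /r/, coda /w/ ok → licit
/lwoj.bu/ — σ1 onset /lw/ (4→5 rises), coda /j/ ok; σ2 onset /b/, coda /∅/ ok → licit
/fnrul/ — violates constraint 1: syllable 1 onset /fnr/ has 3 consonants (> 2) → illicit
/gna/ — σ1 onset /gn/ (1→3 rises), coda /∅/ ok → licit
/sre/ — σ1 onset /sr/ (2→4 rises), coda /∅/ ok → licit
/sloz/ — σ1 onset /sl/ (2→4 rises), coda /z/ ok → licit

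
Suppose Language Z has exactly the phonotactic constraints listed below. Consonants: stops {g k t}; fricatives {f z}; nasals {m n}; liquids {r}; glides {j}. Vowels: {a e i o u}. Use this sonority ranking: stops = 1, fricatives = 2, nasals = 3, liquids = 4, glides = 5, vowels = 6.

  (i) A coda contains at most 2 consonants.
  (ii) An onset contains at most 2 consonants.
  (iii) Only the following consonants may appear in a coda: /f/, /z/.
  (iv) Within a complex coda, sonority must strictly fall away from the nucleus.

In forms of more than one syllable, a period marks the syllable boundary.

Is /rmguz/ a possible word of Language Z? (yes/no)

no

/rmguz/ — violates constraint (ii): syllable 1 onset /rmg/ has 3 consonants (> 2) → ill-formed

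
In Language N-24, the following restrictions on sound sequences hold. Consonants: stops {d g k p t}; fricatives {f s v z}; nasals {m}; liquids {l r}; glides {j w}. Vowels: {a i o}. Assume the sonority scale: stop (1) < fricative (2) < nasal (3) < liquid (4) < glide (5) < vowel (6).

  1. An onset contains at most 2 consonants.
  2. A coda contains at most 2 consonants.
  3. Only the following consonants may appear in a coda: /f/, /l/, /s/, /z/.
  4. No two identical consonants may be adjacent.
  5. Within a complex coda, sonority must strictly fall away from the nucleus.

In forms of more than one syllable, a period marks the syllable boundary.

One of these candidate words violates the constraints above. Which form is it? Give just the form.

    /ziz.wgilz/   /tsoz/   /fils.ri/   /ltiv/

/ltiv/

/ziz.wgilz/ — σ1 onset /z/, coda /z/ ok; σ2 onset /wg/ (2C), coda /lz/ (4→2 falls) ok → phonotactically legal
/tsoz/ — σ1 onset /ts/ (2C), coda /z/ ok → phonotactically legal
/fils.ri/ — σ1 onset /f/, coda /ls/ (4→2 falls) ok; σ2 onset /r/, coda /∅/ ok → phonotactically legal
/ltiv/ — violates constraint 3: syllable 1 coda contains /v/, which is not a licensed coda consonant → phonotactically illegal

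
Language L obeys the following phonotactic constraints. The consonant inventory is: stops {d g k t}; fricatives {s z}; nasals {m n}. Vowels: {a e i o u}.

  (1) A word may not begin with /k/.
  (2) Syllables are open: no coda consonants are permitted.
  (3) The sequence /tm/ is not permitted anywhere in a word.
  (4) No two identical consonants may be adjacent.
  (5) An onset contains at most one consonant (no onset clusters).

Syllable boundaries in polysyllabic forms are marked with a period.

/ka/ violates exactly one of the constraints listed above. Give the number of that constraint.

1

/ka/: word begins with /k/.
This is a violation of constraint 1: "A word may not begin with /k/."
The remaining constraints (2, 3, 4, 5) are satisfied.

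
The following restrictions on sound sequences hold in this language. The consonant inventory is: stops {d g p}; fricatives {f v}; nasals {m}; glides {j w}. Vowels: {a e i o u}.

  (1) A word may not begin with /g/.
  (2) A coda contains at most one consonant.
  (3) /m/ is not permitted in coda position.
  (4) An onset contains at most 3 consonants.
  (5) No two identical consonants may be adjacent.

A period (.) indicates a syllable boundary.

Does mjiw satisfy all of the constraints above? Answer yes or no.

yes

mjiw — σ1 onset /mj/ (2C), coda /w/ ok → well-formed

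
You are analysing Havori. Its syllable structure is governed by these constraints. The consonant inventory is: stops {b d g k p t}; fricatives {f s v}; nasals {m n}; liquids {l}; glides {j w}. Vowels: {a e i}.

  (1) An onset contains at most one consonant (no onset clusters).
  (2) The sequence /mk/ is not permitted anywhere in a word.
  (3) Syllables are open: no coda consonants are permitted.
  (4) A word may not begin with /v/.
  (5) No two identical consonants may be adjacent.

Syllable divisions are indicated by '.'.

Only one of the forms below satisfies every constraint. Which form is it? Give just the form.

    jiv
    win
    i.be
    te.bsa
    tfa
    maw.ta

i.be

jiv — violates constraint 3: syllable 1 coda /v/ has 1 consonant (> 0) → not permitted
win — violates constraint 3: syllable 1 coda /n/ has 1 consonant (> 0) → not permitted
i.be — σ1 onset /∅/, coda /∅/ ok; σ2 onset /b/, coda /∅/ ok → permitted
te.bsa — violates constraint 1: syllable 2 onset /bs/ has 2 consonants (> 1) → not permitted
tfa — violates constraint 1: syllable 1 onset /tf/ has 2 consonants (> 1) → not permitted
maw.ta — violates constraint 3: syllable 1 coda /w/ has 1 consonant (> 0) → not permitted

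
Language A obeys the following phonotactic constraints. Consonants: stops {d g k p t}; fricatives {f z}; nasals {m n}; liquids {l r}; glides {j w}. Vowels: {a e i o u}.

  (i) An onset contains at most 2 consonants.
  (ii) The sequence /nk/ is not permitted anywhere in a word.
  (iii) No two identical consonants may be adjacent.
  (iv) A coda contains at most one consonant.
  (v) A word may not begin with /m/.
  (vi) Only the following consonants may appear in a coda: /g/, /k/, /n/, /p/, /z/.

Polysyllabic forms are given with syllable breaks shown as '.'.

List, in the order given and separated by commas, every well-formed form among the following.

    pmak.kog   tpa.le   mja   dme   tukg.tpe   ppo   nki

tpa.le, dme

pmak.kog — violates constraint (iii): adjacent identical consonants /kk/ → ill-formed
tpa.le — σ1 onset /tp/ (2C), coda /∅/ ok; σ2 onset /l/, coda /∅/ ok → well-formed
mja — violates constraint (v): word begins with /m/ → ill-formed
dme — σ1 onset /dm/ (2C), coda /∅/ ok → well-formed
tukg.tpe — violates constraint (iv): syllable 1 coda /kg/ has 2 consonants (> 1) → ill-formed
ppo — violates constraint (iii): adjacent identical consonants /pp/ → ill-formed
nki — violates constraint (ii): contains banned sequence /nk/ → ill-formed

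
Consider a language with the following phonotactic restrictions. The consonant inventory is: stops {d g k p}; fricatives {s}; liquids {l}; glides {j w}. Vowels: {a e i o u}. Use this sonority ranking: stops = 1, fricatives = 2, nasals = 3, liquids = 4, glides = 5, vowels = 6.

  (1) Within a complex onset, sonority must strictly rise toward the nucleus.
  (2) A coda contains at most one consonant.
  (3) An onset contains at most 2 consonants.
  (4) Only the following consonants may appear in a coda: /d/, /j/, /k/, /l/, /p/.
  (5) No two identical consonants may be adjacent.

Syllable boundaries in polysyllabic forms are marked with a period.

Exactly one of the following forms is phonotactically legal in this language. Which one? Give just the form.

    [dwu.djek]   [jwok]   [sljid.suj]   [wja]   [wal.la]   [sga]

[dwu.djek]

[dwu.djek] — σ1 onset /dw/ (1→5 rises), coda /∅/ ok; σ2 onset /dj/ (1→5 rises), coda /k/ ok → phonotactically legal
[jwok] — violates constraint 1: syllable 1 onset /jw/: /j/ (glide, 5) → /w/ (glide, 5) does not rise → phonotactically illegal
[sljid.suj] — violates constraint 3: syllable 1 onset /slj/ has 3 consonants (> 2) → phonotactically illegal
[wja] — violates constraint 1: syllable 1 onset /wj/: /w/ (glide, 5) → /j/ (glide, 5) does not rise → phonotactically illegal
[wal.la] — violates constraint 5: adjacent identical consonants /ll/ → phonotactically illegal
[sga] — violates constraint 1: syllable 1 onset /sg/: /s/ (fricative, 2) → /g/ (stop, 1) does not rise → phonotactically illegal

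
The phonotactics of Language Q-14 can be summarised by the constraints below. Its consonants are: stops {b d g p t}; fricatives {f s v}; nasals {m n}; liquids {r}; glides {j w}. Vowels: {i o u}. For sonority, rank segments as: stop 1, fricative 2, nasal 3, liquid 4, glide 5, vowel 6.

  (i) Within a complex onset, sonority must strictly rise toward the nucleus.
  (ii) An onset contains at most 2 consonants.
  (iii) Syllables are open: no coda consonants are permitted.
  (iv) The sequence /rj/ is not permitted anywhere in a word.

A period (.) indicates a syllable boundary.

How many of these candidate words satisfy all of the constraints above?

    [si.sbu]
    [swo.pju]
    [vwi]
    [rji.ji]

2

[si.sbu] — violates constraint (i): syllable 2 onset /sb/: /s/ (fricative, 2) → /b/ (stop, 1) does not rise → phonotactically illegal
[swo.pju] — σ1 onset /sw/ (2→5 rises), coda /∅/ ok; σ2 onset /pj/ (1→5 rises), coda /∅/ ok → phonotactically legal
[vwi] — σ1 onset /vw/ (2→5 rises), coda /∅/ ok → phonotactically legal
[rji.ji] — violates constraint (iv): contains banned sequence /rj/ → phonotactically illegal
Phonotactically legal: [swo.pju], [vwi] → 2.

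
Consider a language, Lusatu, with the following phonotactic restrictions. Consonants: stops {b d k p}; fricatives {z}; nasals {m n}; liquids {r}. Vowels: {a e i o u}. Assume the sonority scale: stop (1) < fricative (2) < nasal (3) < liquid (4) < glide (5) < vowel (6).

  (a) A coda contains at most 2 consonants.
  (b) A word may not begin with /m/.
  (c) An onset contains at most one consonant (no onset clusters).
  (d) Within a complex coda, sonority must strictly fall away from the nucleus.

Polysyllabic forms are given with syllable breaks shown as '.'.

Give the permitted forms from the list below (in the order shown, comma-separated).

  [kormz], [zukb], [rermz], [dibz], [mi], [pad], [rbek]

[kormz] — violates constraint (a): syllable 1 coda /rmz/ has 3 consonants (> 2) → not permitted
[zukb] — violates constraint (d): syllable 1 coda /kb/: /k/ (stop, 1) → /b/ (stop, 1) does not fall → not permitted
[rermz] — violates constraint (a): syllable 1 coda /rmz/ has 3 consonants (> 2) → not permitted
[dibz] — violates constraint (d): syllable 1 coda /bz/: /b/ (stop, 1) → /z/ (fricative, 2) does not fall → not permitted
[mi] — violates constraint (b): word begins with /m/ → not permitted
[pad] — σ1 onset /p/, coda /d/ ok → permitted
[rbek] — violates constraint (c): syllable 1 onset /rb/ has 2 consonants (> 1) → not permitted

[pad]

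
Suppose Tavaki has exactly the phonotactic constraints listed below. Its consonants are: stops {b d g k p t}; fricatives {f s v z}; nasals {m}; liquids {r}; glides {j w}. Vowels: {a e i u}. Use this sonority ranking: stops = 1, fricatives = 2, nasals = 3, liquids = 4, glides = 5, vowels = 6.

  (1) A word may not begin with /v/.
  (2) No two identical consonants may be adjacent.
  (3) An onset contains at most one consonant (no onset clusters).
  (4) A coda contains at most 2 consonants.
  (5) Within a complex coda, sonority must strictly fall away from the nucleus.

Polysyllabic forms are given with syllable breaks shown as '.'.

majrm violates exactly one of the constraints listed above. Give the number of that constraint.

majrm: syllable 1 coda /jrm/ has 3 consonants (> 2).
This is a violation of constraint 4: "A coda contains at most 2 consonants."
The remaining constraints (1, 2, 3, 5) are satisfied.

4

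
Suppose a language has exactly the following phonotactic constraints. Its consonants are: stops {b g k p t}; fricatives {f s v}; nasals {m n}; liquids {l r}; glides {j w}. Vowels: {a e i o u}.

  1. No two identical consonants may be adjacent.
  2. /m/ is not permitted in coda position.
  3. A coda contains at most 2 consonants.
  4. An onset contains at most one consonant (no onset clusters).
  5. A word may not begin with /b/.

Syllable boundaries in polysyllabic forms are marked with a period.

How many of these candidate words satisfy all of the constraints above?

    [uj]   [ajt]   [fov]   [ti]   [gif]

[uj] — σ1 onset /∅/, coda /j/ ok → well-formed
[ajt] — σ1 onset /∅/, coda /jt/ (2C) ok → well-formed
[fov] — σ1 onset /f/, coda /v/ ok → well-formed
[ti] — σ1 onset /t/, coda /∅/ ok → well-formed
[gif] — σ1 onset /g/, coda /f/ ok → well-formed
Well-formed: [uj], [ajt], [fov], [ti], [gif] → 5.

5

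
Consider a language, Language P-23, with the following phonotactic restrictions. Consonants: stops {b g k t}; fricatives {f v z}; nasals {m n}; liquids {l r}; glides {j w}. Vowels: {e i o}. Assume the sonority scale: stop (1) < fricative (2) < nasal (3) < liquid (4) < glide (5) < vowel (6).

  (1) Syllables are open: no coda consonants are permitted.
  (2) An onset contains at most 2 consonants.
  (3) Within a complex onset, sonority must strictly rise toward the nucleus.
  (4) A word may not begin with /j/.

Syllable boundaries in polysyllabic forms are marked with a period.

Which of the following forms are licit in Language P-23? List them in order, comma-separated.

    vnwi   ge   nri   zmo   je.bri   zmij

vnwi — violates constraint 2: syllable 1 onset /vnw/ has 3 consonants (> 2) → illicit
ge — σ1 onset /g/, coda /∅/ ok → licit
nri — σ1 onset /nr/ (3→4 rises), coda /∅/ ok → licit
zmo — σ1 onset /zm/ (2→3 rises), coda /∅/ ok → licit
je.bri — violates constraint 4: word begins with /j/ → illicit
zmij — violates constraint 1: syllable 1 coda /j/ has 1 consonant (> 0) → illicit

ge, nri, zmo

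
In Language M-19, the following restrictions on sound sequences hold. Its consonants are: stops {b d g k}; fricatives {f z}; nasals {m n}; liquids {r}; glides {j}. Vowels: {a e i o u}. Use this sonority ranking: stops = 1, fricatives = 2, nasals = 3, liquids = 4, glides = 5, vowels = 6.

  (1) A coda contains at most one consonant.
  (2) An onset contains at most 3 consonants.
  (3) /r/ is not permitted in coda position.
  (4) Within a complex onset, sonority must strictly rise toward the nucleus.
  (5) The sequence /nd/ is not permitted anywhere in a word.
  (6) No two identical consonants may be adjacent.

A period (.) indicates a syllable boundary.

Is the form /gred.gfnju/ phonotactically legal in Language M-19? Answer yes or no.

/gred.gfnju/ — violates constraint 2: syllable 2 onset /gfnj/ has 4 consonants (> 3) → phonotactically illegal

no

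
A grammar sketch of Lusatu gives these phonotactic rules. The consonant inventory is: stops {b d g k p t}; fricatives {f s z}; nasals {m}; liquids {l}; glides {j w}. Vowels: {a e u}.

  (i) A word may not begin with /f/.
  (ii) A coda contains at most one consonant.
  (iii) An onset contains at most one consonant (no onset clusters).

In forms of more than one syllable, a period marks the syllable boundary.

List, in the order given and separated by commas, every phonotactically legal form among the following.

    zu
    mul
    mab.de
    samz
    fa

zu, mul, mab.de

zu — σ1 onset /z/, coda /∅/ ok → phonotactically legal
mul — σ1 onset /m/, coda /l/ ok → phonotactically legal
mab.de — σ1 onset /m/, coda /b/ ok; σ2 onset /d/, coda /∅/ ok → phonotactically legal
samz — violates constraint (ii): syllable 1 coda /mz/ has 2 consonants (> 1) → phonotactically illegal
fa — violates constraint (i): word begins with /f/ → phonotactically illegal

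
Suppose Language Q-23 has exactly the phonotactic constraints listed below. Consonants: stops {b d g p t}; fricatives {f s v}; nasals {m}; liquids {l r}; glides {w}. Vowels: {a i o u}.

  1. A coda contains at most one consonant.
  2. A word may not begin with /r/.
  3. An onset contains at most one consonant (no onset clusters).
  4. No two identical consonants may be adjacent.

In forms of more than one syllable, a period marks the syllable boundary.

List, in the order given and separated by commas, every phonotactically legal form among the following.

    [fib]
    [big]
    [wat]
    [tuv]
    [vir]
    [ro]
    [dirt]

[fib] — σ1 onset /f/, coda /b/ ok → phonotactically legal
[big] — σ1 onset /b/, coda /g/ ok → phonotactically legal
[wat] — σ1 onset /w/, coda /t/ ok → phonotactically legal
[tuv] — σ1 onset /t/, coda /v/ ok → phonotactically legal
[vir] — σ1 onset /v/, coda /r/ ok → phonotactically legal
[ro] — violates constraint 2: word begins with /r/ → phonotactically illegal
[dirt] — violates constraint 1: syllable 1 coda /rt/ has 2 consonants (> 1) → phonotactically illegal

[fib], [big], [wat], [tuv], [vir]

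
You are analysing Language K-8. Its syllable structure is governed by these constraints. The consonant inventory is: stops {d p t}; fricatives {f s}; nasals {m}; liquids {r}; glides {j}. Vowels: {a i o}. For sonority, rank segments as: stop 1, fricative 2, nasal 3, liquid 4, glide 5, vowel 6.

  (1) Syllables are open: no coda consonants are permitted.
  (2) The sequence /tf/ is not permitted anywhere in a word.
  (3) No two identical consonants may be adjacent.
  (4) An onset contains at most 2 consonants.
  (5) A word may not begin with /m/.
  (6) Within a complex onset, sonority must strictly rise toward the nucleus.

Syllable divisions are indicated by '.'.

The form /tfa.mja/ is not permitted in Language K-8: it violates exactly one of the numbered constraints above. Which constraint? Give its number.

/tfa.mja/: contains banned sequence /tf/.
This is a violation of constraint 2: "The sequence /tf/ is not permitted anywhere in a word."
The remaining constraints (1, 3, 4, 5, 6) are satisfied.

2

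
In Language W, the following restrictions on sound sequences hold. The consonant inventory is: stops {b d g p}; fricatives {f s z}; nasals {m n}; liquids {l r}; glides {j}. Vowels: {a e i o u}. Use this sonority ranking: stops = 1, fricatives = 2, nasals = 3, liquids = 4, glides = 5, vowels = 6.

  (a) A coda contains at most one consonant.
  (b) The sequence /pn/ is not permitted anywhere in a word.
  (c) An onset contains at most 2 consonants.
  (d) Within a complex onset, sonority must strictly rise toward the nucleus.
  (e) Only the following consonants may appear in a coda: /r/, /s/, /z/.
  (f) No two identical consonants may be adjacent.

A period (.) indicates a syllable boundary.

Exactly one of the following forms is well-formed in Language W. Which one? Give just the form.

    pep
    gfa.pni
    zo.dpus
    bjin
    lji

pep — violates constraint (e): syllable 1 coda contains /p/, which is not a licensed coda consonant → ill-formed
gfa.pni — violates constraint (b): contains banned sequence /pn/ → ill-formed
zo.dpus — violates constraint (d): syllable 2 onset /dp/: /d/ (stop, 1) → /p/ (stop, 1) does not rise → ill-formed
bjin — violates constraint (e): syllable 1 coda contains /n/, which is not a licensed coda consonant → ill-formed
lji — σ1 onset /lj/ (4→5 rises), coda /∅/ ok → well-formed

lji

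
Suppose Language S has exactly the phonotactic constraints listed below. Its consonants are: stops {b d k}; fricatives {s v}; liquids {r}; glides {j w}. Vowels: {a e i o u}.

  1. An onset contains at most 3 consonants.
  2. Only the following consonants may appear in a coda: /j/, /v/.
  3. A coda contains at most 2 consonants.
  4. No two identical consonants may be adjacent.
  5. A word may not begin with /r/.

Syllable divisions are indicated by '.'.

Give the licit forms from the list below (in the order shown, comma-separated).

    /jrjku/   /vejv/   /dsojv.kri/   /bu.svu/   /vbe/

/jrjku/ — violates constraint 1: syllable 1 onset /jrjk/ has 4 consonants (> 3) → illicit
/vejv/ — σ1 onset /v/, coda /jv/ (2C) ok → licit
/dsojv.kri/ — σ1 onset /ds/ (2C), coda /jv/ (2C) ok; σ2 onset /kr/ (2C), coda /∅/ ok → licit
/bu.svu/ — σ1 onset /b/, coda /∅/ ok; σ2 onset /sv/ (2C), coda /∅/ ok → licit
/vbe/ — σ1 onset /vb/ (2C), coda /∅/ ok → licit

/vejv/, /dsojv.kri/, /bu.svu/, /vbe/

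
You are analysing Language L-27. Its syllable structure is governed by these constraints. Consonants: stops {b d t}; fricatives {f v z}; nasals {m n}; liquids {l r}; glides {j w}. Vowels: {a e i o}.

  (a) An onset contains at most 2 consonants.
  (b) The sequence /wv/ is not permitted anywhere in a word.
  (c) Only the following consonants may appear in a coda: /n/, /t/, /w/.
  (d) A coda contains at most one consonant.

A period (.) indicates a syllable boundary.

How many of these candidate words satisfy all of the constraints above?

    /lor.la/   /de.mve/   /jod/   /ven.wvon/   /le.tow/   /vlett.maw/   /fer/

/lor.la/ — violates constraint (c): syllable 1 coda contains /r/, which is not a licensed coda consonant → not permitted
/de.mve/ — σ1 onset /d/, coda /∅/ ok; σ2 onset /mv/ (2C), coda /∅/ ok → permitted
/jod/ — violates constraint (c): syllable 1 coda contains /d/, which is not a licensed coda consonant → not permitted
/ven.wvon/ — violates constraint (b): contains banned sequence /wv/ → not permitted
/le.tow/ — σ1 onset /l/, coda /∅/ ok; σ2 onset /t/, coda /w/ ok → permitted
/vlett.maw/ — violates constraint (d): syllable 1 coda /tt/ has 2 consonants (> 1) → not permitted
/fer/ — violates constraint (c): syllable 1 coda contains /r/, which is not a licensed coda consonant → not permitted
Permitted: /de.mve/, /le.tow/ → 2.

2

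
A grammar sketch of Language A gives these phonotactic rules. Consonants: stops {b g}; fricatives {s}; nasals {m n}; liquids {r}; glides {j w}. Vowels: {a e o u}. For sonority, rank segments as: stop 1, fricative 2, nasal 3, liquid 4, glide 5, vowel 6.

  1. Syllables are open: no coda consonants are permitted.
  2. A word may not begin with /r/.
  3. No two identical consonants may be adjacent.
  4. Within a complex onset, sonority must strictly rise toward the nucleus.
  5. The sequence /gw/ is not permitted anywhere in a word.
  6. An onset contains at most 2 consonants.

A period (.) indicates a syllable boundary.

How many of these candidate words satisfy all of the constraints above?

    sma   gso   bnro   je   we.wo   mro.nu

5

sma — σ1 onset /sm/ (2→3 rises), coda /∅/ ok → permitted
gso — σ1 onset /gs/ (1→2 rises), coda /∅/ ok → permitted
bnro — violates constraint 6: syllable 1 onset /bnr/ has 3 consonants (> 2) → not permitted
je — σ1 onset /j/, coda /∅/ ok → permitted
we.wo — σ1 onset /w/, coda /∅/ ok; σ2 onset /w/, coda /∅/ ok → permitted
mro.nu — σ1 onset /mr/ (3→4 rises), coda /∅/ ok; σ2 onset /n/, coda /∅/ ok → permitted
Permitted: sma, gso, je, we.wo, mro.nu → 5.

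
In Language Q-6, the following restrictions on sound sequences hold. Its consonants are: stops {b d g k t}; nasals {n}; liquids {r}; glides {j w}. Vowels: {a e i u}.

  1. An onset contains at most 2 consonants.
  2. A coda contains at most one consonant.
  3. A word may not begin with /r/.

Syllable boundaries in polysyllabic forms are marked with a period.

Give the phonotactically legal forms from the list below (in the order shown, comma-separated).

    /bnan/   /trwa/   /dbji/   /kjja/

/bnan/ — σ1 onset /bn/ (2C), coda /n/ ok → phonotactically legal
/trwa/ — violates constraint 1: syllable 1 onset /trw/ has 3 consonants (> 2) → phonotactically illegal
/dbji/ — violates constraint 1: syllable 1 onset /dbj/ has 3 consonants (> 2) → phonotactically illegal
/kjja/ — violates constraint 1: syllable 1 onset /kjj/ has 3 consonants (> 2) → phonotactically illegal

/bnan/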